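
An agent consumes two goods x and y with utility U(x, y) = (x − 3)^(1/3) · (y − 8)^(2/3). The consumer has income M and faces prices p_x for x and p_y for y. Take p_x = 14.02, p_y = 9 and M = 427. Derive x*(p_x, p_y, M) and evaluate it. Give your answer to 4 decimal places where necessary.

x* = 10.4403

This is Cobb-Douglas in (x−3, y−8): tangency gives 1/3·p_y·(y−8) = 2/3·p_x·(x−3).
Substituting into the budget: x* = 3 + 1/3·(M − 3·p_x − 8·p_y)/p_x, and y* = 8 + 2/3·(…)/p_y.
Discretionary income = 427 − 3·14.02 − 8·9 = 312.94; x* = 3 + 1/3·312.94/14.02 = 10.4403.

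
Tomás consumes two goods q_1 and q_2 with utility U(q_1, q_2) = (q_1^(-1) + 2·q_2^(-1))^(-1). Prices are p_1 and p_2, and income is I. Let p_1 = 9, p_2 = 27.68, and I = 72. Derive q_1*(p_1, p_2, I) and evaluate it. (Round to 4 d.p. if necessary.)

Numerically q_2/q_1 = 0.806405, so q_1* = 72/(9 + 27.68·0.806405) = 2.2988.

q_1* = 2.2988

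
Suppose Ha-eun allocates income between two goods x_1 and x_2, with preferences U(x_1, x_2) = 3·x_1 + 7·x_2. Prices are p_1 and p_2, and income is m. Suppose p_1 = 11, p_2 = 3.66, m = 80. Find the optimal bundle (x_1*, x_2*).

x_1* = 0, x_2* = 21.8579

Perfect substitutes: compare marginal utility per dollar. 3/p_1 vs 7/p_2 → 0.2727 vs 1.9126.
x_2 gives more utility per dollar, so spend all income on x_2: x_2* = m/p_2, x_1* = 0.
Numerically: x_1* = 0, x_2* = 21.8579.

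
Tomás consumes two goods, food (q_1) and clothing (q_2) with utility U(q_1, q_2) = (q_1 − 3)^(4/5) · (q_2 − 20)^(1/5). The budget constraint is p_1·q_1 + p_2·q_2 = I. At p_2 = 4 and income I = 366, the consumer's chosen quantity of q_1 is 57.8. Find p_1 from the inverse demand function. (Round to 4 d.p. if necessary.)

This is Cobb-Douglas in (q_1−3, q_2−20): tangency gives 0.8·p_2·(q_2−20) = 0.2·p_1·(q_1−3).
After buying the subsistence bundle (3, 20), a share 0.8 of the remaining income goes to q_1: q_1* = 3 + 0.8·(I − 3p_1 − 20p_2)/p_1.
Set q_1* = 57.8 in the demand function and solve for p_1: p_1 = 4.

p_1 = 4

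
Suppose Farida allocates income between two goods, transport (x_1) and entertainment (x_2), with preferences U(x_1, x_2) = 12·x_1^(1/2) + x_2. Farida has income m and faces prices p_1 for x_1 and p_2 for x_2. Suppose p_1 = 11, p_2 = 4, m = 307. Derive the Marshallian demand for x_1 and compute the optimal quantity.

x_1* = 4.7603

MU_x_1 = 6/√x_1, MU_x_2 = 1. Tangency: 6/√x_1 = p_1/p_2.
Thus x_1* = (6·p_2/p_1)² — independent of m — with the rest of income spent on x_2.
Plugging in: x_1* = (6·4/11)² = 4.7603.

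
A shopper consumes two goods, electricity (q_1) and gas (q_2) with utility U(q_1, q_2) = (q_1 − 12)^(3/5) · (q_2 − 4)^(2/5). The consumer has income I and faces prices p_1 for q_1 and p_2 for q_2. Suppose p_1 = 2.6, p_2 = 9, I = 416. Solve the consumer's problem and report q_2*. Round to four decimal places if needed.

This is Cobb-Douglas in (q_1−12, q_2−4): tangency gives 0.6·p_2·(q_2−4) = 0.4·p_1·(q_1−12).
After buying the subsistence bundle (12, 4), a share 0.6 of the remaining income goes to q_1: q_1* = 12 + 0.6·(I − 12p_1 − 4p_2)/p_1.
Discretionary income = 416 − 12·2.6 − 4·9 = 348.8; q_2* = 4 + 0.4·348.8/9 = 19.5022.

q_2* = 19.5022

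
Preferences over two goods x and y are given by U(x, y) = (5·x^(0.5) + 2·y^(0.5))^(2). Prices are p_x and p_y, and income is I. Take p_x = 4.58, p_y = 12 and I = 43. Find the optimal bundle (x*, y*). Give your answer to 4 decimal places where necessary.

MU_x ∝ 5·x^(-0.5), MU_y ∝ 2·y^(-0.5), so MRS = (5/2)·(y/x)^(0.5) = p_x/p_y.
Hence y/x = ((2/5)·p_x/p_y)^(1/(0.5)), i.e. raised to the 2 power.
Substitute y = (y/x)·x into the budget: x* = I/(p_x + p_y·(y/x)).
Numerically y/x = 0.023307, so x* = 43/(4.58 + 12·0.023307) = 8.8483 and y* = 0.023307·8.8483 = 0.2062.

x* = 8.8483, y* = 0.2062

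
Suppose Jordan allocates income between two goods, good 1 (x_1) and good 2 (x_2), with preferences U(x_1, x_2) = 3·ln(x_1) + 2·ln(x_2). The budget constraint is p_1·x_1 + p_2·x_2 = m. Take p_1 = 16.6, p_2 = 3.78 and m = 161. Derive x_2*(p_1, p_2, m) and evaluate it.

MU_x_1/MU_x_2 = (3·x_2)/(2·x_1); tangency sets this equal to p_1/p_2.
Rearranging, p_2·x_2 = (2/3)·p_1·x_1. Substituting into the budget gives p_1·x_1·(1 + (2/3)) = m.
Demand: x_1*(p_1,p_2,m) = 0.6·m/p_1 and x_2* = 0.4·m/p_2.
At p_1=16.6, p_2=3.78, m=161: x_2* = 0.4·161/3.78 = 17.037.

x_2* = 17.037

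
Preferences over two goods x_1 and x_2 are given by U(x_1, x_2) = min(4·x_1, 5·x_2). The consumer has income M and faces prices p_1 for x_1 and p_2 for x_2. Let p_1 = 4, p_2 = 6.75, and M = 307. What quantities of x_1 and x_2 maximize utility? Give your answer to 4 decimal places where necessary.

With perfect complements, no substitution: consume in ratio x_1:x_2 = 5:4.
Budget: p_1·x_1 + p_2·(4/5)·x_1 = M, so (5·p_1 + 4·p_2)·x_1 = 5·M.
Demand: x_1*(p_1,p_2,M) = 5·M/(5·p_1 + 4·p_2), x_2* = 4·M/(5·p_1 + 4·p_2).
Here 5·4 + 4·6.75 = 47, giving x_1* = 32.6596 and x_2* = 26.1277.

x_1* = 32.6596, x_2* = 26.1277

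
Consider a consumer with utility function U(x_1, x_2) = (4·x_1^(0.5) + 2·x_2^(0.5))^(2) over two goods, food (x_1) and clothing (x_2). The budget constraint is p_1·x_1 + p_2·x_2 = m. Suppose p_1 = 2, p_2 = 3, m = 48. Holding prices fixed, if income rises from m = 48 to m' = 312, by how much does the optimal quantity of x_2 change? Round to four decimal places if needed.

Δx_2* = 12.5714

With the ratio pinned down, the budget gives x_1* = m/(p_1 + p_2·(x_2/x_1)) and x_2* = (x_2/x_1)·x_1*.
Numerically x_2/x_1 = 0.111111, so x_1* = 48/(2 + 3·0.111111) = 20.5714 and x_2* = 0.111111·20.5714 = 2.2857.
At m' = 312: x_2* = 14.8571. Change: 14.8571 − 2.2857 = 12.5714.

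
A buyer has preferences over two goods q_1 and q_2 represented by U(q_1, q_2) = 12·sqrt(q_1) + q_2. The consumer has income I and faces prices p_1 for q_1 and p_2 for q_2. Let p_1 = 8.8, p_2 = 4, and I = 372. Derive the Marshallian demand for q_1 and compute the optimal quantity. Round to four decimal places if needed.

MU_q_1 = 6/√q_1, MU_q_2 = 1. Tangency: 6/√q_1 = p_1/p_2.
Thus q_1* = (6·p_2/p_1)² — independent of I — with the rest of income spent on q_2.
Plugging in: q_1* = (6·4/8.8)² = 7.438.

q_1* = 7.438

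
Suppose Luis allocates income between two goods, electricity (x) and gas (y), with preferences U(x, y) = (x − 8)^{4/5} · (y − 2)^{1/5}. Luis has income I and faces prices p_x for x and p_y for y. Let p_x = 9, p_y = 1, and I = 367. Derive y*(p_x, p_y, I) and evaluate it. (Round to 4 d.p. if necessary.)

y* = 60.6

This is Cobb-Douglas in (x−8, y−2): tangency gives 0.8·p_y·(y−2) = 0.2·p_x·(x−8).
After buying the subsistence bundle (8, 2), a share 0.8 of the remaining income goes to x: x* = 8 + 0.8·(I − 8p_x − 2p_y)/p_x.
Discretionary income = 367 − 8·9 − 2·1 = 293; y* = 2 + 0.2·293/1 = 60.6.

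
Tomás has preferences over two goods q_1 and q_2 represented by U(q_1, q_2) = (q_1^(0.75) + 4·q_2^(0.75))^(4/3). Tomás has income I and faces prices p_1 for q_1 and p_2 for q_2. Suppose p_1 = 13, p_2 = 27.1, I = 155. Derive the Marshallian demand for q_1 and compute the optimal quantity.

q_1* = 0.4075

MU_q_1 ∝ q_1^(-0.25), MU_q_2 ∝ 4·q_2^(-0.25), so MRS = (1/4)·(q_2/q_1)^(0.25) = p_1/p_2.
Solve for the ratio: q_2/q_1 = [4·p_1/p_2]^(4).
With the ratio pinned down, the budget gives q_1* = I/(p_1 + p_2·(q_2/q_1)) and q_2* = (q_2/q_1)·q_1*.
Numerically q_2/q_1 = 13.556145, so q_1* = 155/(13 + 27.1·13.556145) = 0.4075.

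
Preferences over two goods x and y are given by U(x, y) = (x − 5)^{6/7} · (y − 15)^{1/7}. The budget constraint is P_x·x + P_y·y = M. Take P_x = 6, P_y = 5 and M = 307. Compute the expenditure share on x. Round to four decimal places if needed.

share on x = 0.6617

MRS = 6·(y−15)/(x−5). Tangency with P_x/P_y gives y−15 = (1/6)·(P_x/P_y)·(x−5).
Substituting into the budget: x* = 5 + 6/7·(M − 5·P_x − 15·P_y)/P_x, and y* = 15 + 1/7·(…)/P_y.
Discretionary income = 307 − 5·6 − 15·5 = 202; x* = 5 + 6/7·202/6 = 33.8571; y* = 15 + 1/7·202/5 = 20.7714.
Expenditure on x: 6·33.8571 = 203.1429; share = 0.6617.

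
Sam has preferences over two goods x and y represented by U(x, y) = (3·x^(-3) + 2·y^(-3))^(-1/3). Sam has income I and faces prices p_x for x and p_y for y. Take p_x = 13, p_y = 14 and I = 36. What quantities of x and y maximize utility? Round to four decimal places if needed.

x* = 1.4163, y* = 1.2563

MRS = MU_x/MU_y = (3/2)·(y/x)^(4). Set equal to p_x/p_y.
Hence y/x = ((2/3)·p_x/p_y)^(1/(4)), i.e. raised to the 0.25 power.
With the ratio pinned down, the budget gives x* = I/(p_x + p_y·(y/x)) and y* = (y/x)·x*.
Numerically y/x = 0.887015, so x* = 36/(13 + 14·0.887015) = 1.4163 and y* = 0.887015·1.4163 = 1.2563.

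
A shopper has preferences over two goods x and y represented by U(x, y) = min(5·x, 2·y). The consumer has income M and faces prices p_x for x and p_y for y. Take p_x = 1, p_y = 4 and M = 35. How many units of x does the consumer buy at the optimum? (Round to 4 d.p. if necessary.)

With perfect complements, no substitution: consume in ratio x:y = 2:5.
Budget: p_x·x + p_y·(5/2)·x = M, so (2·p_x + 5·p_y)·x = 2·M.
Demand: x*(p_x,p_y,M) = 2·M/(2·p_x + 5·p_y), y* = 5·M/(2·p_x + 5·p_y).
Here 2·1 + 5·4 = 22, giving x* = 3.1818.

x* = 3.1818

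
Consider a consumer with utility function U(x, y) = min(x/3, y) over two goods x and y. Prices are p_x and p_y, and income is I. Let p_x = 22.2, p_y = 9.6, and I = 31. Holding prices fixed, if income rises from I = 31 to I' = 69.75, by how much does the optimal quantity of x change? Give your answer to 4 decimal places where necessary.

Δx* = 1.5256

Demand: x*(p_x,p_y,I) = 3·I/(3·p_x + p_y), y* = I/(3·p_x + p_y).
Here 3·22.2 + 9.6 = 76.2, giving x* = 1.2205.
At I' = 69.75: x* = 2.7461. Change: 2.7461 − 1.2205 = 1.5256.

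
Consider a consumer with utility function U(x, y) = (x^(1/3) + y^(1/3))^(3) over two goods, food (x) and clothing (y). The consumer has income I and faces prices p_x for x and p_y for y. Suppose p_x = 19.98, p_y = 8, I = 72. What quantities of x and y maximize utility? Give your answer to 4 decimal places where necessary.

With the ratio pinned down, the budget gives x* = I/(p_x + p_y·(y/x)) and y* = (y/x)·x*.
Numerically y/x = 3.946919, so x* = 72/(19.98 + 8·3.946919) = 1.3966 and y* = 3.946919·1.3966 = 5.5121.

x* = 1.3966, y* = 5.5121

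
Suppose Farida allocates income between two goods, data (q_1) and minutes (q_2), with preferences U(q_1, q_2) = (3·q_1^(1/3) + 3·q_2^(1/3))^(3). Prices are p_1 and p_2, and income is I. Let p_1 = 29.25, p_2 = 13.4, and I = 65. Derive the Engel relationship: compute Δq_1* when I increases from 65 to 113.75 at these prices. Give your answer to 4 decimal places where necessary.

From the CES first-order condition, (q_2/q_1)^(2/3) = p_1/p_2.
Solve for the ratio: q_2/q_1 = [p_1/p_2]^(1.5).
Substitute q_2 = (q_2/q_1)·q_1 into the budget: q_1* = I/(p_1 + p_2·(q_2/q_1)).
Numerically q_2/q_1 = 3.225014, so q_1* = 65/(29.25 + 13.4·3.225014) = 0.897.
At I' = 113.75: q_1* = 1.5697. Change: 1.5697 − 0.897 = 0.6727.

Δq_1* = 0.6727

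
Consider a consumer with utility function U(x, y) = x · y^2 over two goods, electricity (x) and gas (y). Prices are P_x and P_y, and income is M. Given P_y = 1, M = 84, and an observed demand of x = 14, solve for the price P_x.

P_x = 2

MU_x/MU_y = (y)/(2·x); tangency sets this equal to P_x/P_y.
Rearranging, P_y·y = 2·P_x·x. Substituting into the budget gives P_x·x·(1 + 2) = M.
Demand: x*(P_x,P_y,M) = 1/3·M/P_x and y* = 2/3·M/P_y.
Set x* = 14 in the demand function and solve for P_x: P_x = 2.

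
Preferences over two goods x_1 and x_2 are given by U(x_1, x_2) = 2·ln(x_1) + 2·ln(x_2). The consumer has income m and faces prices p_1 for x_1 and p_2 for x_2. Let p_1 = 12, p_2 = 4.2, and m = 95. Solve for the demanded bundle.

x_1* = 3.9583, x_2* = 11.3095

Demand: x_1*(p_1,p_2,m) = 0.5·m/p_1 and x_2* = 0.5·m/p_2.
At p_1=12, p_2=4.2, m=95: x_1* = 0.5·95/12 = 3.9583, x_2* = 11.3095.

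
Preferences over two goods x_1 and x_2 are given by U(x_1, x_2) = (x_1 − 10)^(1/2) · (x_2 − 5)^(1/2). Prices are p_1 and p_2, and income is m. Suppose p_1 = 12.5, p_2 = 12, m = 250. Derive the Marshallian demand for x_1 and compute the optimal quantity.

x_1* = 12.6

Discretionary income = 250 − 10·12.5 − 5·12 = 65; x_1* = 10 + 0.5·65/12.5 = 12.6.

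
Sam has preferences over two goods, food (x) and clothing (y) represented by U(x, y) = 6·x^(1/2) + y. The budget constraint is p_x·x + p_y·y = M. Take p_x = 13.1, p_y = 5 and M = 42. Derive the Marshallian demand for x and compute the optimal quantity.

x* = 1.3111

Plugging in: x* = (3·5/13.1)² = 1.3111.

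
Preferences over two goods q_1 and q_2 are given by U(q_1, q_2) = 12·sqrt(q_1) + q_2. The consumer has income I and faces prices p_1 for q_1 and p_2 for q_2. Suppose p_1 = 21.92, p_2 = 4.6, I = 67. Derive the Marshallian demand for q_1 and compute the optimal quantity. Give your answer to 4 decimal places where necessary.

MU_q_1 = 6/√q_1, MU_q_2 = 1. Tangency: 6/√q_1 = p_1/p_2.
Solve: √q_1 = 6·p_2/p_1, so q_1*(p_1,p_2) = (6·p_2/p_1)², and q_2* = (I − p_1·q_1*)/p_2.
Plugging in: q_1* = (6·4.6/21.92)² = 1.5854.

q_1* = 1.5854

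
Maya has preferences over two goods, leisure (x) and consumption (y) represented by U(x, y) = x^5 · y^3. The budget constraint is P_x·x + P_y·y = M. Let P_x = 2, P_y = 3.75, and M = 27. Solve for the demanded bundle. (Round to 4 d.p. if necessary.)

x* = 8.4375, y* = 2.7

MU_x/MU_y = (5·y)/(3·x); tangency sets this equal to P_x/P_y.
Rearranging, P_y·y = (3/5)·P_x·x. Substituting into the budget gives P_x·x·(1 + (3/5)) = M.
Demand: x*(P_x,P_y,M) = 0.625·M/P_x and y* = 0.375·M/P_y.
At P_x=2, P_y=3.75, M=27: x* = 0.625·27/2 = 8.4375, y* = 2.7.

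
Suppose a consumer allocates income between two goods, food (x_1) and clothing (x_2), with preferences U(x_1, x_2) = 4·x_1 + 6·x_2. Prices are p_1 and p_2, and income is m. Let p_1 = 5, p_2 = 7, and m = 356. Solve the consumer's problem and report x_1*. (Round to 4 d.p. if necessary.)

Numerically: x_1* = 0, x_2* = 50.8571.

x_1* = 0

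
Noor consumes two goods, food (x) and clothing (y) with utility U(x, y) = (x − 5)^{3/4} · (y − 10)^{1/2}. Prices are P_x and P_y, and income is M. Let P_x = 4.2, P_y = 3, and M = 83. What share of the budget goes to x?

MRS = (3/2)·(y−10)/(x−5). Tangency with P_x/P_y gives y−10 = (2/3)·(P_x/P_y)·(x−5).
Substituting into the budget: x* = 5 + 0.6·(M − 5·P_x − 10·P_y)/P_x, and y* = 10 + 0.4·(…)/P_y.
Discretionary income = 83 − 5·4.2 − 10·3 = 32; x* = 5 + 0.6·32/4.2 = 9.5714; y* = 10 + 0.4·32/3 = 14.2667.
Expenditure on x: 4.2·9.5714 = 40.2; share = 0.4843.

share on x = 0.4843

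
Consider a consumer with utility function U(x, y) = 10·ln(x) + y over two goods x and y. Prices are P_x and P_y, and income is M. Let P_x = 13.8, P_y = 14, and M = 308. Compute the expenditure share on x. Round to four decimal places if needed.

MU_x = 10/x, MU_y = 1. Tangency: 10/x = P_x/P_y.
So x*(P_x,P_y) = 10·P_y/P_x, independent of income; and y* = (M − 10·P_y)/P_y.
At the given prices: x* = 10·14/13.8 = 10.1449, and y* = 12.
Expenditure on x: 13.8·10.1449 = 140; share = 0.4545.

share on x = 0.4545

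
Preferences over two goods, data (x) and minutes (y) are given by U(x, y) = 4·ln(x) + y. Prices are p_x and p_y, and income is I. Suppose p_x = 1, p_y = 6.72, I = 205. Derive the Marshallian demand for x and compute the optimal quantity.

x* = 26.88

Set MRS = p_x/p_y: (4/x)/1 = p_x/p_y.
So x*(p_x,p_y) = 4·p_y/p_x, independent of income; and y* = (I − 4·p_y)/p_y.
At the given prices: x* = 4·6.72/1 = 26.88.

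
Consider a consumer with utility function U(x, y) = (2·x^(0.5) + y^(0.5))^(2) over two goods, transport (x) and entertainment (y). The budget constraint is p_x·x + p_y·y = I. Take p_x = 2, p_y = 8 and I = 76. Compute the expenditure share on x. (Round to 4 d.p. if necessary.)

share on x = 0.9412

MU_x ∝ 2·x^(-0.5), MU_y ∝ y^(-0.5), so MRS = 2·(y/x)^(0.5) = p_x/p_y.
Solve for the ratio: y/x = [(1/2)·p_x/p_y]^(2).
With the ratio pinned down, the budget gives x* = I/(p_x + p_y·(y/x)) and y* = (y/x)·x*.
Numerically y/x = 0.015625, so x* = 76/(2 + 8·0.015625) = 35.7647 and y* = 0.015625·35.7647 = 0.5588.
Expenditure on x: 2·35.7647 = 71.5294; share = 0.9412.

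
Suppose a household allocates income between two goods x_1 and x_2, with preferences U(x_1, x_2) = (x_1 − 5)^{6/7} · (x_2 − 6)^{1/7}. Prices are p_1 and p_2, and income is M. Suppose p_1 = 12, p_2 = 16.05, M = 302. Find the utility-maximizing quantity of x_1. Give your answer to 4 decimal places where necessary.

This is Cobb-Douglas in (x_1−5, x_2−6): tangency gives 6/7·p_2·(x_2−6) = 1/7·p_1·(x_1−5).
After buying the subsistence bundle (5, 6), a share 6/7 of the remaining income goes to x_1: x_1* = 5 + 6/7·(M − 5p_1 − 6p_2)/p_1.
Discretionary income = 302 − 5·12 − 6·16.05 = 145.7; x_1* = 5 + 6/7·145.7/12 = 15.4071.

x_1* = 15.4071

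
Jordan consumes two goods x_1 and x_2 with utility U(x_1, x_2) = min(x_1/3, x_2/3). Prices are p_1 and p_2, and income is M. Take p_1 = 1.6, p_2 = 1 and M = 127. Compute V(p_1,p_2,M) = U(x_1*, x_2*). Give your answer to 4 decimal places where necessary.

With perfect complements, no substitution: consume in ratio x_1:x_2 = 3:3.
Budget: p_1·x_1 + p_2·x_1 = M, so (3·p_1 + 3·p_2)·x_1 = 3·M.
Demand: x_1*(p_1,p_2,M) = 3·M/(3·p_1 + 3·p_2), x_2* = 3·M/(3·p_1 + 3·p_2).
Here 3·1.6 + 3·1 = 7.8, giving x_1* = 48.8462 and x_2* = 48.8462.
Utility at the optimum: U(48.8462, 48.8462) = 16.2821.

V = 16.2821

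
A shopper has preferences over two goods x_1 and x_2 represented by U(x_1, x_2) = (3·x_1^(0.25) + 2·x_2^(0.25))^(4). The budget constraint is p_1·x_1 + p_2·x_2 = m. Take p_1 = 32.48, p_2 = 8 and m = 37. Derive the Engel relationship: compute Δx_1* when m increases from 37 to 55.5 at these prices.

With the ratio pinned down, the budget gives x_1* = m/(p_1 + p_2·(x_2/x_1)) and x_2* = (x_2/x_1)·x_1*.
Numerically x_2/x_1 = 3.77207, so x_1* = 37/(32.48 + 8·3.77207) = 0.5905.
At m' = 55.5: x_1* = 0.8858. Change: 0.8858 − 0.5905 = 0.2953.

Δx_1* = 0.2953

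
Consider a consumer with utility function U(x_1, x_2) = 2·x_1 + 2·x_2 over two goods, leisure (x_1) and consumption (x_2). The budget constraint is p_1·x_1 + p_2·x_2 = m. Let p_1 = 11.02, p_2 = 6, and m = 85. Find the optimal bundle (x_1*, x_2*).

x_1* = 0, x_2* = 14.1667

Perfect substitutes: compare marginal utility per dollar. 2/p_1 vs 2/p_2 → 0.1815 vs 0.3333.
x_2 gives more utility per dollar, so spend all income on x_2: x_2* = m/p_2, x_1* = 0.
Numerically: x_1* = 0, x_2* = 14.1667.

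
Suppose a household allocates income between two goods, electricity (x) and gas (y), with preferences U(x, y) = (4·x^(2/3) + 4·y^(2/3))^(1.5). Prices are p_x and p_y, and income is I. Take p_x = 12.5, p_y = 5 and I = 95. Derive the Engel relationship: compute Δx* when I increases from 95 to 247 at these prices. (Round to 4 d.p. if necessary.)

Δx* = 1.6772

MU_x ∝ 4·x^(-1/3), MU_y ∝ 4·y^(-1/3), so MRS = (y/x)^(1/3) = p_x/p_y.
Solve for the ratio: y/x = [p_x/p_y]^(3).
With the ratio pinned down, the budget gives x* = I/(p_x + p_y·(y/x)) and y* = (y/x)·x*.
Numerically y/x = 15.625, so x* = 95/(12.5 + 5·15.625) = 1.0483.
At I' = 247: x* = 2.7255. Change: 2.7255 − 1.0483 = 1.6772.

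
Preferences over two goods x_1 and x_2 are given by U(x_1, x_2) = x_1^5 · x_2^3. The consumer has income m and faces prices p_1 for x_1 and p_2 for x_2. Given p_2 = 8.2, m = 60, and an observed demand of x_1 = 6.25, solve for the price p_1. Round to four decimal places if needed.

MU_x_1/MU_x_2 = (5·x_2)/(3·x_1); tangency sets this equal to p_1/p_2.
Rearranging, p_2·x_2 = (3/5)·p_1·x_1. Substituting into the budget gives p_1·x_1·(1 + (3/5)) = m.
Demand: x_1*(p_1,p_2,m) = 0.625·m/p_1 and x_2* = 0.375·m/p_2.
Set x_1* = 6.25 in the demand function and solve for p_1: p_1 = 6.

p_1 = 6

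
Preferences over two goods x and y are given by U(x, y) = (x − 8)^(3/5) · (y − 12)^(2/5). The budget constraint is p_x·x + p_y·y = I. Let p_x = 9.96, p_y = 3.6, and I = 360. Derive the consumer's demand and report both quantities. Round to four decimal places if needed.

x* = 22.2843, y* = 38.3467

MRS = (3/2)·(y−12)/(x−8). Tangency with p_x/p_y gives y−12 = (2/3)·(p_x/p_y)·(x−8).
After buying the subsistence bundle (8, 12), a share 0.6 of the remaining income goes to x: x* = 8 + 0.6·(I − 8p_x − 12p_y)/p_x.
Discretionary income = 360 − 8·9.96 − 12·3.6 = 237.12; x* = 8 + 0.6·237.12/9.96 = 22.2843; y* = 12 + 0.4·237.12/3.6 = 38.3467.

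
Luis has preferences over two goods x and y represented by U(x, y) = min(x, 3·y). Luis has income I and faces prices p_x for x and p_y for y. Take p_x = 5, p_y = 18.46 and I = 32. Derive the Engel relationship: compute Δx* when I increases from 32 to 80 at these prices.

Leontief preferences: the optimum is at the kink where x/3 = y/1, i.e. y = (1/3)·x.
Budget: p_x·x + p_y·(1/3)·x = I, so (3·p_x + p_y)·x = 3·I.
Demand: x*(p_x,p_y,I) = 3·I/(3·p_x + p_y), y* = I/(3·p_x + p_y).
Here 3·5 + 18.46 = 33.46, giving x* = 2.8691.
At I' = 80: x* = 7.1727. Change: 7.1727 − 2.8691 = 4.3036.

Δx* = 4.3036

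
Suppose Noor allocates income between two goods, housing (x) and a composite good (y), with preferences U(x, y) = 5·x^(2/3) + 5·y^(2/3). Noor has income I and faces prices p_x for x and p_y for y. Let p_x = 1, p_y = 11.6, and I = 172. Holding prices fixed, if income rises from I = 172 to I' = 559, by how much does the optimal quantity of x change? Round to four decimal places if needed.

Δx* = 384.1452

From the CES first-order condition, (y/x)^(1/3) = p_x/p_y.
Hence y/x = (p_x/p_y)^(1/(1/3)), i.e. raised to the 3 power.
With the ratio pinned down, the budget gives x* = I/(p_x + p_y·(y/x)) and y* = (y/x)·x*.
Numerically y/x = 0.000641, so x* = 172/(1 + 11.6·0.000641) = 170.7312.
At I' = 559: x* = 554.8764. Change: 554.8764 − 170.7312 = 384.1452.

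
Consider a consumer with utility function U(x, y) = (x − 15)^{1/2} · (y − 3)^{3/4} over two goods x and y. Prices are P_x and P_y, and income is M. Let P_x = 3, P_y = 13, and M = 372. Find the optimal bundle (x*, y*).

After buying the subsistence bundle (15, 3), a share 0.4 of the remaining income goes to x: x* = 15 + 0.4·(M − 15P_x − 3P_y)/P_x.
Discretionary income = 372 − 15·3 − 3·13 = 288; x* = 15 + 0.4·288/3 = 53.4; y* = 3 + 0.6·288/13 = 16.2923.

x* = 53.4, y* = 16.2923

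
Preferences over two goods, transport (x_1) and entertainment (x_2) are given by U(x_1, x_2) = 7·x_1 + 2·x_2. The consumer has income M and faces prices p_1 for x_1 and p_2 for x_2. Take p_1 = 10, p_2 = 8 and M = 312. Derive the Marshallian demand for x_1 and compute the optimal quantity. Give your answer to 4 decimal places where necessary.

x_1* = 31.2

Perfect substitutes: compare marginal utility per dollar. 7/p_1 vs 2/p_2 → 0.7 vs 0.25.
x_1 gives more utility per dollar, so spend all income on x_1: x_1* = M/p_1, x_2* = 0.
Numerically: x_1* = 31.2, x_2* = 0.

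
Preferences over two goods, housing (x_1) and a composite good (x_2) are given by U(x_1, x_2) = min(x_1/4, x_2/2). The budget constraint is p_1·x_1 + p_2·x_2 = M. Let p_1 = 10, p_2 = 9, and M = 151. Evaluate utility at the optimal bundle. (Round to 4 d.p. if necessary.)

Leontief preferences: the optimum is at the kink where x_1/4 = x_2/2, i.e. x_2 = (1/2)·x_1.
Budget: p_1·x_1 + p_2·(1/2)·x_1 = M, so (4·p_1 + 2·p_2)·x_1 = 4·M.
Demand: x_1*(p_1,p_2,M) = 4·M/(4·p_1 + 2·p_2), x_2* = 2·M/(4·p_1 + 2·p_2).
Here 4·10 + 2·9 = 58, giving x_1* = 10.4138 and x_2* = 5.2069.
Utility at the optimum: U(10.4138, 5.2069) = 2.6034.

V = 2.6034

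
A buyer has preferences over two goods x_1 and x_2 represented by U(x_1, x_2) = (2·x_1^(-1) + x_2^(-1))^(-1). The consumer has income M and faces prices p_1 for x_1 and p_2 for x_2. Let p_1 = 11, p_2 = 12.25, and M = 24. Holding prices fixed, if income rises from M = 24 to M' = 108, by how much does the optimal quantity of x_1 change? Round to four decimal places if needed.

Δx_1* = 4.3731

MU_x_1 ∝ 2·x_1^(-2), MU_x_2 ∝ x_2^(-2), so MRS = 2·(x_2/x_1)^(2) = p_1/p_2.
Hence x_2/x_1 = ((1/2)·p_1/p_2)^(1/(2)), i.e. raised to the 0.5 power.
With the ratio pinned down, the budget gives x_1* = M/(p_1 + p_2·(x_2/x_1)) and x_2* = (x_2/x_1)·x_1*.
Numerically x_2/x_1 = 0.670059, so x_1* = 24/(11 + 12.25·0.670059) = 1.2495.
At M' = 108: x_1* = 5.6226. Change: 5.6226 − 1.2495 = 4.3731.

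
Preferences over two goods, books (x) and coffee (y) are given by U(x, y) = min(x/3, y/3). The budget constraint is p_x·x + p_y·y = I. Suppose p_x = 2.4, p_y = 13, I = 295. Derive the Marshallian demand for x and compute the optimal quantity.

x* = 19.1558

Demand: x*(p_x,p_y,I) = 3·I/(3·p_x + 3·p_y), y* = 3·I/(3·p_x + 3·p_y).
Here 3·2.4 + 3·13 = 46.2, giving x* = 19.1558.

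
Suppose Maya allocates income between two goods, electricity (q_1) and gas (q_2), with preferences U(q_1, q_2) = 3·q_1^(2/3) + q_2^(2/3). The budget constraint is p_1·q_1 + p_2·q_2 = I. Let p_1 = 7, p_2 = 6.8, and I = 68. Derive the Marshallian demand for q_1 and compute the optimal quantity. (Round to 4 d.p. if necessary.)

From the CES first-order condition, 3·(q_2/q_1)^(1/3) = p_1/p_2.
Hence q_2/q_1 = ((1/3)·p_1/p_2)^(1/(1/3)), i.e. raised to the 3 power.
With the ratio pinned down, the budget gives q_1* = I/(p_1 + p_2·(q_2/q_1)) and q_2* = (q_2/q_1)·q_1*.
Numerically q_2/q_1 = 0.040402, so q_1* = 68/(7 + 6.8·0.040402) = 9.3474.

q_1* = 9.3474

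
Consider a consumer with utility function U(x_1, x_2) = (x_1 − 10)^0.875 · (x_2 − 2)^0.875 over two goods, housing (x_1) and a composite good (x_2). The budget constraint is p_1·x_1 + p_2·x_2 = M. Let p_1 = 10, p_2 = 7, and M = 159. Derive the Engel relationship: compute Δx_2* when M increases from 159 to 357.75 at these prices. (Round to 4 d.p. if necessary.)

After buying the subsistence bundle (10, 2), a share 0.5 of the remaining income goes to x_1: x_1* = 10 + 0.5·(M − 10p_1 − 2p_2)/p_1.
Discretionary income = 159 − 10·10 − 2·7 = 45; x_2* = 2 + 0.5·45/7 = 5.2143.
At M' = 357.75: x_2* = 19.4107. Change: 19.4107 − 5.2143 = 14.1964.

Δx_2* = 14.1964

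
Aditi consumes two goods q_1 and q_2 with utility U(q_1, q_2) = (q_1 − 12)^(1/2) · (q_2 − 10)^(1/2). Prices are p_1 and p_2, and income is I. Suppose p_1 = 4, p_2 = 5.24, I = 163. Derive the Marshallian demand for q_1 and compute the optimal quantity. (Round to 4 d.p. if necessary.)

q_1* = 19.825

Discretionary income = 163 − 12·4 − 10·5.24 = 62.6; q_1* = 12 + 0.5·62.6/4 = 19.825.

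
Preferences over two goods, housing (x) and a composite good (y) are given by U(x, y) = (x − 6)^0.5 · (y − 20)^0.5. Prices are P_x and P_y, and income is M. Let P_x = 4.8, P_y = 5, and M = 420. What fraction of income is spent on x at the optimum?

This is Cobb-Douglas in (x−6, y−20): tangency gives 0.5·P_y·(y−20) = 0.5·P_x·(x−6).
Substituting into the budget: x* = 6 + 0.5·(M − 6·P_x − 20·P_y)/P_x, and y* = 20 + 0.5·(…)/P_y.
Discretionary income = 420 − 6·4.8 − 20·5 = 291.2; x* = 6 + 0.5·291.2/4.8 = 36.3333; y* = 20 + 0.5·291.2/5 = 49.12.
Expenditure on x: 4.8·36.3333 = 174.4; share = 0.4152.

share on x = 0.4152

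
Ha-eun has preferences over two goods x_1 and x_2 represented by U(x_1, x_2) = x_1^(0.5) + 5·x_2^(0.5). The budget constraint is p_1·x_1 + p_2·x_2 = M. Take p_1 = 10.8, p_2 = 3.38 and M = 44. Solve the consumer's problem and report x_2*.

Numerically x_2/x_1 = 255.243164, so x_1* = 44/(10.8 + 3.38·255.243164) = 0.0504 and x_2* = 255.243164·0.0504 = 12.8568.

x_2* = 12.8568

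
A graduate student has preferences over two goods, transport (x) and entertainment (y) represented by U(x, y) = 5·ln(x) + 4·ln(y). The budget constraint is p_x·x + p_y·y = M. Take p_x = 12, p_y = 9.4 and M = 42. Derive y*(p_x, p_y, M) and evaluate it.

y* = 1.9858

MU_x/MU_y = (5·y)/(4·x); tangency sets this equal to p_x/p_y.
So 5·p_y·y = 4·p_x·x; combined with the budget, a share 5/9 of income goes to x.
Demand: x*(p_x,p_y,M) = 5/9·M/p_x and y* = 4/9·M/p_y.
At p_x=12, p_y=9.4, M=42: y* = 4/9·42/9.4 = 1.9858.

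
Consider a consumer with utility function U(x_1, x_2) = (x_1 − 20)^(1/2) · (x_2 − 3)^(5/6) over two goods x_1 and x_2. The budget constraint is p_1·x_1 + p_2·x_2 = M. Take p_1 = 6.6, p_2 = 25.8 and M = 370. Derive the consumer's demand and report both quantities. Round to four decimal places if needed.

x_1* = 29.125, x_2* = 6.8905

After buying the subsistence bundle (20, 3), a share 0.375 of the remaining income goes to x_1: x_1* = 20 + 0.375·(M − 20p_1 − 3p_2)/p_1.
Discretionary income = 370 − 20·6.6 − 3·25.8 = 160.6; x_1* = 20 + 0.375·160.6/6.6 = 29.125; x_2* = 3 + 0.625·160.6/25.8 = 6.8905.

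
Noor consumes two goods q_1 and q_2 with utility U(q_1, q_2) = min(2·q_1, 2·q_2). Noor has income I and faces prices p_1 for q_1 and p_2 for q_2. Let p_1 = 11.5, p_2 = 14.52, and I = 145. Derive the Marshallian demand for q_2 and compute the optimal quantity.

Demand: q_1*(p_1,p_2,I) = 2·I/(2·p_1 + 2·p_2), q_2* = 2·I/(2·p_1 + 2·p_2).
Here 2·11.5 + 2·14.52 = 52.04, giving q_2* = 5.5726.

q_2* = 5.5726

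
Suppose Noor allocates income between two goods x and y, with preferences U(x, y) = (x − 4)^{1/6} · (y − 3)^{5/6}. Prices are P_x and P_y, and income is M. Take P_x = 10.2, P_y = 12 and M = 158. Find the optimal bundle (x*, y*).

Discretionary income = 158 − 4·10.2 − 3·12 = 81.2; x* = 4 + 1/6·81.2/10.2 = 5.3268; y* = 3 + 5/6·81.2/12 = 8.6389.

x* = 5.3268, y* = 8.6389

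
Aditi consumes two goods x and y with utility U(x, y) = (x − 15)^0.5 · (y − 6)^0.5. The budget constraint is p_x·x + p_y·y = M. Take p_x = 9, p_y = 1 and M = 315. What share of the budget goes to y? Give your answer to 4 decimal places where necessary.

This is Cobb-Douglas in (x−15, y−6): tangency gives 0.5·p_y·(y−6) = 0.5·p_x·(x−15).
After buying the subsistence bundle (15, 6), a share 0.5 of the remaining income goes to x: x* = 15 + 0.5·(M − 15p_x − 6p_y)/p_x.
Discretionary income = 315 − 15·9 − 6·1 = 174; x* = 15 + 0.5·174/9 = 24.6667; y* = 6 + 0.5·174/1 = 93.
Expenditure on y: 1·93 = 93; share = 0.2952.

share on y = 0.2952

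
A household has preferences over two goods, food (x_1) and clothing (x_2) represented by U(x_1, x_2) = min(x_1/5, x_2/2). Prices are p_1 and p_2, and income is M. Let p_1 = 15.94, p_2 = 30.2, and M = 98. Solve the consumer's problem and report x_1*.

x_1* = 3.4975

Demand: x_1*(p_1,p_2,M) = 5·M/(5·p_1 + 2·p_2), x_2* = 2·M/(5·p_1 + 2·p_2).
Here 5·15.94 + 2·30.2 = 140.1, giving x_1* = 3.4975.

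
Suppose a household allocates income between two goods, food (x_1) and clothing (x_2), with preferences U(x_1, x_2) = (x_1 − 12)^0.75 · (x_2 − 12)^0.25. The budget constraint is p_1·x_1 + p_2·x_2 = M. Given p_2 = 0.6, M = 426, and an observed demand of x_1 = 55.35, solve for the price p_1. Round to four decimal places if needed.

Let x_1' = x_1−12, x_2' = x_2−12. MRS = 3·x_2'/x_1' = p_1/p_2.
Substituting into the budget: x_1* = 12 + 0.75·(M − 12·p_1 − 12·p_2)/p_1, and x_2* = 12 + 0.25·(…)/p_2.
Set x_1* = 55.35 in the demand function and solve for p_1: p_1 = 6.

p_1 = 6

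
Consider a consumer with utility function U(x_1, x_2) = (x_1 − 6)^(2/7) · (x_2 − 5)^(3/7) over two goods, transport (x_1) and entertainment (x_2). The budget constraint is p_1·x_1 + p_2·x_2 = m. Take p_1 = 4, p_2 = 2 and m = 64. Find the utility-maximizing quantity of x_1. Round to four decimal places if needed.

x_1* = 9

Let x_1' = x_1−6, x_2' = x_2−5. MRS = (2/3)·x_2'/x_1' = p_1/p_2.
Substituting into the budget: x_1* = 6 + 0.4·(m − 6·p_1 − 5·p_2)/p_1, and x_2* = 5 + 0.6·(…)/p_2.
Discretionary income = 64 − 6·4 − 5·2 = 30; x_1* = 6 + 0.4·30/4 = 9.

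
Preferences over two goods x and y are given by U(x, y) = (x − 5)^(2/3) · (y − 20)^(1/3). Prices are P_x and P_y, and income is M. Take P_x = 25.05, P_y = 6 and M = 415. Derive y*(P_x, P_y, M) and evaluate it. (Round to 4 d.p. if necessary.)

This is Cobb-Douglas in (x−5, y−20): tangency gives 2/3·P_y·(y−20) = 1/3·P_x·(x−5).
After buying the subsistence bundle (5, 20), a share 2/3 of the remaining income goes to x: x* = 5 + 2/3·(M − 5P_x − 20P_y)/P_x.
Discretionary income = 415 − 5·25.05 − 20·6 = 169.75; y* = 20 + 1/3·169.75/6 = 29.4306.

y* = 29.4306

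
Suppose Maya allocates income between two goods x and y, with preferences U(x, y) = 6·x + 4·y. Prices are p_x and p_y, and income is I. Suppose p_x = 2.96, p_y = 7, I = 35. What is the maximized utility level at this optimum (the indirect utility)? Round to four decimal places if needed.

V = 70.9459

Linear utility — the consumer picks whichever good has higher MU/price: 6/2.96 = 2.027 vs 4/7 = 0.5714.
x gives more utility per dollar, so spend all income on x: x* = I/p_x, y* = 0.
Numerically: x* = 11.8243, y* = 0.
Utility at the optimum: U(11.8243, 0) = 70.9459.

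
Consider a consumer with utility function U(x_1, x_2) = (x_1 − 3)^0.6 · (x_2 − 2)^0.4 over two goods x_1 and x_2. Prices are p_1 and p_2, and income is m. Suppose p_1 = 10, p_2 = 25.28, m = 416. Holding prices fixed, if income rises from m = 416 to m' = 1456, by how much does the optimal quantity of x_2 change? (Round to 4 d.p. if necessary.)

Let x_1' = x_1−3, x_2' = x_2−2. MRS = (3/2)·x_2'/x_1' = p_1/p_2.
Substituting into the budget: x_1* = 3 + 0.6·(m − 3·p_1 − 2·p_2)/p_1, and x_2* = 2 + 0.4·(…)/p_2.
Discretionary income = 416 − 3·10 − 2·25.28 = 335.44; x_2* = 2 + 0.4·335.44/25.28 = 7.3076.
At m' = 1456: x_2* = 23.7633. Change: 23.7633 − 7.3076 = 16.4557.

Δx_2* = 16.4557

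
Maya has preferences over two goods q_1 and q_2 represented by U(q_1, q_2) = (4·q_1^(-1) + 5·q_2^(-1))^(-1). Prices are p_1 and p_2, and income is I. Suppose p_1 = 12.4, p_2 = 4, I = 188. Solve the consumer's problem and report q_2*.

MU_q_1 ∝ 4·q_1^(-2), MU_q_2 ∝ 5·q_2^(-2), so MRS = (4/5)·(q_2/q_1)^(2) = p_1/p_2.
Solve for the ratio: q_2/q_1 = [(5/4)·p_1/p_2]^(0.5).
Substitute q_2 = (q_2/q_1)·q_1 into the budget: q_1* = I/(p_1 + p_2·(q_2/q_1)).
Numerically q_2/q_1 = 1.968502, so q_1* = 188/(12.4 + 4·1.968502) = 9.273 and q_2* = 1.968502·9.273 = 18.2538.

q_2* = 18.2538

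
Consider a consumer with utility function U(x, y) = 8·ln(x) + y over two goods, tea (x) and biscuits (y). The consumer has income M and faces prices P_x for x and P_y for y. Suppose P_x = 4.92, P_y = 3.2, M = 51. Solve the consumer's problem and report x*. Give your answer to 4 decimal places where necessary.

x* = 5.2033

Set MRS = P_x/P_y: (8/x)/1 = P_x/P_y.
So x*(P_x,P_y) = 8·P_y/P_x, independent of income; and y* = (M − 8·P_y)/P_y.
At the given prices: x* = 8·3.2/4.92 = 5.2033.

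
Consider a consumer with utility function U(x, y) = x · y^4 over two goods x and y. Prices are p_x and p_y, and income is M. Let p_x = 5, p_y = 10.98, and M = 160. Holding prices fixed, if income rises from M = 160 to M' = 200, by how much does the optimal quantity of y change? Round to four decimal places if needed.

At p_x=5, p_y=10.98, M=160: y* = 0.8·160/10.98 = 11.6576.
At M' = 200: y* = 14.5719. Change: 14.5719 − 11.6576 = 2.9144.

Δy* = 2.9144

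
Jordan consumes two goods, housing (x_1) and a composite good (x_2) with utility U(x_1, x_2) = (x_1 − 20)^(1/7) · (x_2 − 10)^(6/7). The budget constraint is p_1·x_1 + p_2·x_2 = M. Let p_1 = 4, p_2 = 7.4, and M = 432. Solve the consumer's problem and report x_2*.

Let x_1' = x_1−20, x_2' = x_2−10. MRS = (1/6)·x_2'/x_1' = p_1/p_2.
Substituting into the budget: x_1* = 20 + 1/7·(M − 20·p_1 − 10·p_2)/p_1, and x_2* = 10 + 6/7·(…)/p_2.
Discretionary income = 432 − 20·4 − 10·7.4 = 278; x_2* = 10 + 6/7·278/7.4 = 42.2008.

x_2* = 42.2008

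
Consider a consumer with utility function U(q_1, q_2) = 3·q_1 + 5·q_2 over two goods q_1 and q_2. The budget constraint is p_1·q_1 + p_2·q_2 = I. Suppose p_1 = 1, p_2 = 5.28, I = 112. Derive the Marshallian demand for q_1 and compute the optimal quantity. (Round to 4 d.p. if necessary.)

Perfect substitutes: compare marginal utility per dollar. 3/p_1 vs 5/p_2 → 3 vs 0.947.
q_1 gives more utility per dollar, so spend all income on q_1: q_1* = I/p_1, q_2* = 0.
Numerically: q_1* = 112, q_2* = 0.

q_1* = 112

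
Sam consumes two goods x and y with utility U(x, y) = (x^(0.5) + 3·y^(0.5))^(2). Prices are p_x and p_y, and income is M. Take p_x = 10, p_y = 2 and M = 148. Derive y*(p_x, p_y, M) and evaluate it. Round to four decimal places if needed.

y* = 72.3913

With the ratio pinned down, the budget gives x* = M/(p_x + p_y·(y/x)) and y* = (y/x)·x*.
Numerically y/x = 225, so x* = 148/(10 + 2·225) = 0.3217 and y* = 225·0.3217 = 72.3913.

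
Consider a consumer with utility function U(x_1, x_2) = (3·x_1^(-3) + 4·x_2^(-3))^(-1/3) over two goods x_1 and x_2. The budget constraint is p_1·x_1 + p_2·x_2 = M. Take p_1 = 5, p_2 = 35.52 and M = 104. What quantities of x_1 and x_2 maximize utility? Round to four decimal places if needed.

x_1* = 3.6646, x_2* = 2.4121

MRS = MU_x_1/MU_x_2 = (3/4)·(x_2/x_1)^(4). Set equal to p_1/p_2.
Solve for the ratio: x_2/x_1 = [(4/3)·p_1/p_2]^(0.25).
Substitute x_2 = (x_2/x_1)·x_1 into the budget: x_1* = M/(p_1 + p_2·(x_2/x_1)).
Numerically x_2/x_1 = 0.658202, so x_1* = 104/(5 + 35.52·0.658202) = 3.6646 and x_2* = 0.658202·3.6646 = 2.4121.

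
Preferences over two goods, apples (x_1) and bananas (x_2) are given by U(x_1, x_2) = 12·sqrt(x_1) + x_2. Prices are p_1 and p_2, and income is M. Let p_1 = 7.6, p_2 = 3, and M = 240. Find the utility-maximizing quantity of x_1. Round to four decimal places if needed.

x_1* = 5.6094

MU_x_1 = 6/√x_1, MU_x_2 = 1. Tangency: 6/√x_1 = p_1/p_2.
Thus x_1* = (6·p_2/p_1)² — independent of M — with the rest of income spent on x_2.
Plugging in: x_1* = (6·3/7.6)² = 5.6094.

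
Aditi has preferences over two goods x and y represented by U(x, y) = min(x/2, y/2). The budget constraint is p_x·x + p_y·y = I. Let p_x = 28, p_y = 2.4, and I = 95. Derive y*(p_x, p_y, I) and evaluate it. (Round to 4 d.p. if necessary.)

Leontief preferences: the optimum is at the kink where x/2 = y/2, i.e. y = x.
Budget: p_x·x + p_y·x = I, so (2·p_x + 2·p_y)·x = 2·I.
Demand: x*(p_x,p_y,I) = 2·I/(2·p_x + 2·p_y), y* = 2·I/(2·p_x + 2·p_y).
Here 2·28 + 2·2.4 = 60.8, giving y* = 3.125.

y* = 3.125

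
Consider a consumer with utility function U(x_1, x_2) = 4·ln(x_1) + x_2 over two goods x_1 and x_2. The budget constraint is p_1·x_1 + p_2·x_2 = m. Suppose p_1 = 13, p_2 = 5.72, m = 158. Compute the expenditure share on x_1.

share on x_1 = 0.1448

So x_1*(p_1,p_2) = 4·p_2/p_1, independent of income; and x_2* = (m − 4·p_2)/p_2.
At the given prices: x_1* = 4·5.72/13 = 1.76, and x_2* = 23.6224.
Expenditure on x_1: 13·1.76 = 22.88; share = 0.1448.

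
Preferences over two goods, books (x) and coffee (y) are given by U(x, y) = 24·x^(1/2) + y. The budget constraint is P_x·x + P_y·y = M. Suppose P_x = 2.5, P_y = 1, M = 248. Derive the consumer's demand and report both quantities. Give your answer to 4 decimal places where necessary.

x* = 23.04, y* = 190.4

Set MRS = P_x/P_y: 12·x^(−1/2) = P_x/P_y.
Solve: √x = 12·P_y/P_x, so x*(P_x,P_y) = (12·P_y/P_x)², and y* = (M − P_x·x*)/P_y.
Plugging in: x* = (12·1/2.5)² = 23.04, y* = 190.4.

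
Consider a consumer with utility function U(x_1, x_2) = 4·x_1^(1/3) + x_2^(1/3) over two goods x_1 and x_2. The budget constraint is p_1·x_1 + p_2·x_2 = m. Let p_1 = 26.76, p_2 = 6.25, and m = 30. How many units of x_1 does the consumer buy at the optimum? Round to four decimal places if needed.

From the CES first-order condition, 4·(x_2/x_1)^(2/3) = p_1/p_2.
Solve for the ratio: x_2/x_1 = [(1/4)·p_1/p_2]^(1.5).
With the ratio pinned down, the budget gives x_1* = m/(p_1 + p_2·(x_2/x_1)) and x_2* = (x_2/x_1)·x_1*.
Numerically x_2/x_1 = 1.107437, so x_1* = 30/(26.76 + 6.25·1.107437) = 0.8907.

x_1* = 0.8907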